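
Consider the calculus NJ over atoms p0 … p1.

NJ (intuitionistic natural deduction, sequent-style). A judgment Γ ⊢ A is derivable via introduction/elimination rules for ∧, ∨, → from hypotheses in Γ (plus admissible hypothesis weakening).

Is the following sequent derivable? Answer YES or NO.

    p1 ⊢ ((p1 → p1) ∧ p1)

Derivation (root first):
[∧I] p1 ⊢ ((p1 → p1) ∧ p1)
  [→I]  ⊢ (p1 → p1)
    [Ax] p1 ⊢ p1
  [Ax] p1 ⊢ p1

Result: YES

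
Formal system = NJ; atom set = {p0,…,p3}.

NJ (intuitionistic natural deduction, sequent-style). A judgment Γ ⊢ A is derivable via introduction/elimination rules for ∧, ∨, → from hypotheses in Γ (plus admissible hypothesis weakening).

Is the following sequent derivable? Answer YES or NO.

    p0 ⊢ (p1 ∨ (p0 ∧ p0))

Derivation (root first):
[∨I₂] p0 ⊢ (p1 ∨ (p0 ∧ p0))
  [∧I] p0 ⊢ (p0 ∧ p0)
    [Ax] p0 ⊢ p0
    [Ax] p0 ⊢ p0

Result: YES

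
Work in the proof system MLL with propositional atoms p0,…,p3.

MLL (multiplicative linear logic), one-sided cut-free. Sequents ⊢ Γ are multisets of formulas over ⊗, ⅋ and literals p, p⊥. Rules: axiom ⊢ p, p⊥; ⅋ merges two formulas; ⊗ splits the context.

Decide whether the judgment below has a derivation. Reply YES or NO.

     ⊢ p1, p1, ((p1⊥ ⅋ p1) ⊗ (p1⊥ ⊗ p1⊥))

Proof tree:
[⊗]  ⊢ p1, p1, ((p1⊥ ⅋ p1) ⊗ (p1⊥ ⊗ p1⊥))
  [⅋]  ⊢ (p1⊥ ⅋ p1)
    [Ax]  ⊢ p1, p1⊥
  [⊗]  ⊢ p1, p1, (p1⊥ ⊗ p1⊥)
    [Ax]  ⊢ p1, p1⊥
    [Ax]  ⊢ p1, p1⊥

Result: YES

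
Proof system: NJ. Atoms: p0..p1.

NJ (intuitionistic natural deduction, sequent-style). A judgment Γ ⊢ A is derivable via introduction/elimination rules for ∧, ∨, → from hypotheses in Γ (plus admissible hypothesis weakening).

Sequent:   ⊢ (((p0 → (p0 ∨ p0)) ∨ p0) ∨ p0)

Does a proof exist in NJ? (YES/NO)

Derivation (root first):
[∨I₁]  ⊢ (((p0 → (p0 ∨ p0)) ∨ p0) ∨ p0)
  [∨I₁]  ⊢ ((p0 → (p0 ∨ p0)) ∨ p0)
    [→I]  ⊢ (p0 → (p0 ∨ p0))
      [∨I₁] p0 ⊢ (p0 ∨ p0)
        [Ax] p0 ⊢ p0

Result: YES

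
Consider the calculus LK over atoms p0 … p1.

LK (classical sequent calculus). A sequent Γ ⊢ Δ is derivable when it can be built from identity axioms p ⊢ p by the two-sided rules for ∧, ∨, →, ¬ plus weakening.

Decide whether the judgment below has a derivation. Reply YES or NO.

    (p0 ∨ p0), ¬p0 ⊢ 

Proof tree:
[¬L] (p0 ∨ p0), ¬p0 ⊢ 
  [∨L] (p0 ∨ p0) ⊢ p0
    [Ax] p0 ⊢ p0
    [Ax] p0 ⊢ p0

Result: YES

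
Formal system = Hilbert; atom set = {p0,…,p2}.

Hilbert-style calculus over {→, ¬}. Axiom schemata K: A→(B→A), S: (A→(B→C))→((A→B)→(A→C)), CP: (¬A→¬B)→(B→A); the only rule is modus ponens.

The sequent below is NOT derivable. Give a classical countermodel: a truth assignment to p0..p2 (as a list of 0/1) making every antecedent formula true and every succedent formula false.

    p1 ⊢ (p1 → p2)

Search for a countermodel by truth-table:
  v=000: Γ:[p1=F] Δ:[(p1 → p2)=T] refutes=False
  v=001: Γ:[p1=F] Δ:[(p1 → p2)=T] refutes=False
  v=010: Γ:[p1=T] Δ:[(p1 → p2)=F] refutes=True  ← countermodel

Result: [0, 1, 0]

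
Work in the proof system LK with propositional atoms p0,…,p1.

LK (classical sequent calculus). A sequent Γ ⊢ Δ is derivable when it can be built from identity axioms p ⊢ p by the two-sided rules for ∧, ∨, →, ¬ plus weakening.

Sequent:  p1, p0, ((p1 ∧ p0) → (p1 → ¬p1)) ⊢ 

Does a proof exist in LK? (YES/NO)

Derivation trace:
[→L] p1, p0, ((p1 ∧ p0) → (p1 → ¬p1)) ⊢ 
  [∧R] p1, p0 ⊢ (p1 ∧ p0)
    [Ax] p1 ⊢ p1
    [Ax] p0 ⊢ p0
  [→L] p1, (p1 → ¬p1) ⊢ 
    [Ax] p1 ⊢ p1
    [¬L] p1, ¬p1 ⊢ 
      [Ax] p1 ⊢ p1

Result: YES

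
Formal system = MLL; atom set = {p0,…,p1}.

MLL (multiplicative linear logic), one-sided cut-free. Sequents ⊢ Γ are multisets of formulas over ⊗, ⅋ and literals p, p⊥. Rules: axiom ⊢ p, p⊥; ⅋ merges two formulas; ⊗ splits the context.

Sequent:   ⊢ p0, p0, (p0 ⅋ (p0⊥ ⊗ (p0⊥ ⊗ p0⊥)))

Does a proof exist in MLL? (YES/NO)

Derivation trace:
[⅋]  ⊢ p0, p0, (p0 ⅋ (p0⊥ ⊗ (p0⊥ ⊗ p0⊥)))
  [⊗]  ⊢ p0, p0, p0, (p0⊥ ⊗ (p0⊥ ⊗ p0⊥))
    [Ax]  ⊢ p0, p0⊥
    [⊗]  ⊢ p0, p0, (p0⊥ ⊗ p0⊥)
      [Ax]  ⊢ p0, p0⊥
      [Ax]  ⊢ p0, p0⊥

Result: YES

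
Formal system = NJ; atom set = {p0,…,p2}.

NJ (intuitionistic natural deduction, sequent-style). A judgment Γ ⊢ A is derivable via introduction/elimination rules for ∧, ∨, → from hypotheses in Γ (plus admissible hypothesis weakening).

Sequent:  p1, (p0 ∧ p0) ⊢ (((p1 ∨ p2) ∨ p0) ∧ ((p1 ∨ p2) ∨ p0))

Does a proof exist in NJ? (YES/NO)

Derivation (root first):
[∧I] p1, (p0 ∧ p0) ⊢ (((p1 ∨ p2) ∨ p0) ∧ ((p1 ∨ p2) ∨ p0))
  [∨I₁] p1, (p0 ∧ p0) ⊢ ((p1 ∨ p2) ∨ p0)
    [Wk] p1, (p0 ∧ p0) ⊢ (p1 ∨ p2)
      [∨I₁] p1 ⊢ (p1 ∨ p2)
        [Ax] p1 ⊢ p1
  [∨I₁] p1, (p0 ∧ p0) ⊢ ((p1 ∨ p2) ∨ p0)
    [Wk] p1, (p0 ∧ p0) ⊢ (p1 ∨ p2)
      [∨I₁] p1 ⊢ (p1 ∨ p2)
        [Ax] p1 ⊢ p1

Result: YES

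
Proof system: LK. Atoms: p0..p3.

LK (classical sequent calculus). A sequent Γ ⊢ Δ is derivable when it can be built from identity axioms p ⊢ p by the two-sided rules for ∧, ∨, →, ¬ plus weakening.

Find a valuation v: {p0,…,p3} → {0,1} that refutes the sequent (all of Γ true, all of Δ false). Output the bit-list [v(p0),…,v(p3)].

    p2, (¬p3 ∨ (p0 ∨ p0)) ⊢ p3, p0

Truth-table refutation:
  v=0000: Γ:[p2=F, (¬p3 ∨ (p0 ∨ p0))=T] Δ:[p3=F, p0=F] refutes=False
  v=0001: Γ:[p2=F, (¬p3 ∨ (p0 ∨ p0))=F] Δ:[p3=T, p0=F] refutes=False
  v=0010: Γ:[p2=T, (¬p3 ∨ (p0 ∨ p0))=T] Δ:[p3=F, p0=F] refutes=True  ← countermodel

Result: [0, 0, 1, 0]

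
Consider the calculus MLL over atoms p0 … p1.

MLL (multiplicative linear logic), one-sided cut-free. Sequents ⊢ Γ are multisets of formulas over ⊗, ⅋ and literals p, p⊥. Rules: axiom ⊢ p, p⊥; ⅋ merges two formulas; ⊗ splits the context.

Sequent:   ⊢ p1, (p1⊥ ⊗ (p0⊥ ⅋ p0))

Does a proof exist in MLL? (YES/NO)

Proof tree:
[⊗]  ⊢ p1, (p1⊥ ⊗ (p0⊥ ⅋ p0))
  [Ax]  ⊢ p1, p1⊥
  [⅋]  ⊢ (p0⊥ ⅋ p0)
    [Ax]  ⊢ p0, p0⊥

Result: YES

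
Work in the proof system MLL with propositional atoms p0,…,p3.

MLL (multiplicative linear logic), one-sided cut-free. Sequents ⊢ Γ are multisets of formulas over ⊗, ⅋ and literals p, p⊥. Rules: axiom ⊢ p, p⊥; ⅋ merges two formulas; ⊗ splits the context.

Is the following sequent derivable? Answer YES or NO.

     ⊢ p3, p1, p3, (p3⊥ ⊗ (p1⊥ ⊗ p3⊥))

Derivation (root first):
[⊗]  ⊢ p3, p1, p3, (p3⊥ ⊗ (p1⊥ ⊗ p3⊥))
  [Ax]  ⊢ p3, p3⊥
  [⊗]  ⊢ p1, p3, (p1⊥ ⊗ p3⊥)
    [Ax]  ⊢ p1, p1⊥
    [Ax]  ⊢ p3, p3⊥

Result: YES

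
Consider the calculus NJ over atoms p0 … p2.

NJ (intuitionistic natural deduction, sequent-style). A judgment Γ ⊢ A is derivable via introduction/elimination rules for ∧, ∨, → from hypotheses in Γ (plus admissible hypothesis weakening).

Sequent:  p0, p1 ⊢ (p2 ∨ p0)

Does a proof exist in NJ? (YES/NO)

Derivation (root first):
[Wk] p0, p1 ⊢ (p2 ∨ p0)
  [∨I₂] p0 ⊢ (p2 ∨ p0)
    [Ax] p0 ⊢ p0

Result: YES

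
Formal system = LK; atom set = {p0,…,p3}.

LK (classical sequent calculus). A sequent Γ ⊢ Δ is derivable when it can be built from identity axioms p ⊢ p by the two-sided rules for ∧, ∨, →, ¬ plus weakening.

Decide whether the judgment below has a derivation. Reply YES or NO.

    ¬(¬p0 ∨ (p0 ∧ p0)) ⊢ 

Derivation (root first):
[¬L] ¬(¬p0 ∨ (p0 ∧ p0)) ⊢ 
  [∨R]  ⊢ (¬p0 ∨ (p0 ∧ p0))
    [¬R]  ⊢ (p0 ∧ p0), ¬p0
      [∧R] p0 ⊢ (p0 ∧ p0)
        [Ax] p0 ⊢ p0
        [Ax] p0 ⊢ p0

Result: YES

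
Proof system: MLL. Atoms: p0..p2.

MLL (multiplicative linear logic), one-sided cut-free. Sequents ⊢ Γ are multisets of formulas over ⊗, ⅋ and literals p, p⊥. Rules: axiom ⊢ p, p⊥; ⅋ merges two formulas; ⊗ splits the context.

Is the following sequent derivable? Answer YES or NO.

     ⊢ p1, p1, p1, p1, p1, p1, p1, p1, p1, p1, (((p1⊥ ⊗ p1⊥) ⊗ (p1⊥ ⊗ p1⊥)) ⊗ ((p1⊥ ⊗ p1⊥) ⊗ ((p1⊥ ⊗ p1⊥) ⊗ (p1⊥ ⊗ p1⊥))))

Derivation trace:
[⊗]  ⊢ p1, p1, p1, p1, p1, p1, p1, p1, p1, p1, (((p1⊥ ⊗ p1⊥) ⊗ (p1⊥ ⊗ p1⊥)) ⊗ ((p1⊥ ⊗ p1⊥) ⊗ ((p1⊥ ⊗ p1⊥) ⊗ (p1⊥ ⊗ p1⊥))))
  [⊗]  ⊢ p1, p1, p1, p1, ((p1⊥ ⊗ p1⊥) ⊗ (p1⊥ ⊗ p1⊥))
    [⊗]  ⊢ p1, p1, (p1⊥ ⊗ p1⊥)
      [Ax]  ⊢ p1, p1⊥
      [Ax]  ⊢ p1, p1⊥
    [⊗]  ⊢ p1, p1, (p1⊥ ⊗ p1⊥)
      [Ax]  ⊢ p1, p1⊥
      [Ax]  ⊢ p1, p1⊥
  [⊗]  ⊢ p1, p1, p1, p1, p1, p1, ((p1⊥ ⊗ p1⊥) ⊗ ((p1⊥ ⊗ p1⊥) ⊗ (p1⊥ ⊗ p1⊥)))
    [⊗]  ⊢ p1, p1, (p1⊥ ⊗ p1⊥)
      [Ax]  ⊢ p1, p1⊥
      [Ax]  ⊢ p1, p1⊥
    [⊗]  ⊢ p1, p1, p1, p1, ((p1⊥ ⊗ p1⊥) ⊗ (p1⊥ ⊗ p1⊥))
      [⊗]  ⊢ p1, p1, (p1⊥ ⊗ p1⊥)
        [Ax]  ⊢ p1, p1⊥
        [Ax]  ⊢ p1, p1⊥
      [⊗]  ⊢ p1, p1, (p1⊥ ⊗ p1⊥)
        [Ax]  ⊢ p1, p1⊥
        [Ax]  ⊢ p1, p1⊥

Result: YES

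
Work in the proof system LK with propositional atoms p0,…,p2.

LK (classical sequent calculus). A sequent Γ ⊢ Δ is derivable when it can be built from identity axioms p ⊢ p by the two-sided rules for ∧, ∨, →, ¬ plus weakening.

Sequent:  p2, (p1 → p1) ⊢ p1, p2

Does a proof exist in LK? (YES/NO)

Derivation trace:
[→L] p2, (p1 → p1) ⊢ p1, p2
  [WR] p2 ⊢ p2, p1
    [Ax] p2 ⊢ p2
  [Ax] p1 ⊢ p1

Result: YES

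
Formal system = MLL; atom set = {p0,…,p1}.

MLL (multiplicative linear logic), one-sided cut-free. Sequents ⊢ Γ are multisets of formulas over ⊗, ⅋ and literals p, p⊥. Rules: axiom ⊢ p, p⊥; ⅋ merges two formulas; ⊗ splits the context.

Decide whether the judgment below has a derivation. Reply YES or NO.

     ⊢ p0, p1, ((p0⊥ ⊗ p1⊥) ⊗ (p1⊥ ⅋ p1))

Proof tree:
[⊗]  ⊢ p0, p1, ((p0⊥ ⊗ p1⊥) ⊗ (p1⊥ ⅋ p1))
  [⊗]  ⊢ p0, p1, (p0⊥ ⊗ p1⊥)
    [Ax]  ⊢ p0, p0⊥
    [Ax]  ⊢ p1, p1⊥
  [⅋]  ⊢ (p1⊥ ⅋ p1)
    [Ax]  ⊢ p1, p1⊥

Result: YES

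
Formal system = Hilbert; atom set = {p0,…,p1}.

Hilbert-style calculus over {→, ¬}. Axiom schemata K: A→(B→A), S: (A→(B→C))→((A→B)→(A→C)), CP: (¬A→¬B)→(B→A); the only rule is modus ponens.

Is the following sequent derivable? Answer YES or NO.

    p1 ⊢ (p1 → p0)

Search for a countermodel by truth-table:
  v=00: Γ:[p1=F] Δ:[(p1 → p0)=T] refutes=False
  v=01: Γ:[p1=T] Δ:[(p1 → p0)=F] refutes=True  ← countermodel

Result: NO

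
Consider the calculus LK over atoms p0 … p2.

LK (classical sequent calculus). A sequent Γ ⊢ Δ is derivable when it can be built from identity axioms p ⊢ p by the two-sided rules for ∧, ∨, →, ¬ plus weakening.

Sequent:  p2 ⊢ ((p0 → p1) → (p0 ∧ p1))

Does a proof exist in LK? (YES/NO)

Search for a countermodel by truth-table:
  v=000: Γ:[p2=F] Δ:[((p0 → p1) → (p0 ∧ p1))=F] refutes=False
  v=001: Γ:[p2=T] Δ:[((p0 → p1) → (p0 ∧ p1))=F] refutes=True  ← countermodel

Result: NO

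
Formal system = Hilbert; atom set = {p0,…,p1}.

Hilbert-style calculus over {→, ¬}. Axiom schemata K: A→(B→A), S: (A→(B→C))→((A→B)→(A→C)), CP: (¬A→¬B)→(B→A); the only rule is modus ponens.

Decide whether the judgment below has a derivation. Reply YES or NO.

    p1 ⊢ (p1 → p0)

Truth-table refutation:
  v=00: Γ:[p1=F] Δ:[(p1 → p0)=T] refutes=False
  v=01: Γ:[p1=T] Δ:[(p1 → p0)=F] refutes=True  ← countermodel

Result: NO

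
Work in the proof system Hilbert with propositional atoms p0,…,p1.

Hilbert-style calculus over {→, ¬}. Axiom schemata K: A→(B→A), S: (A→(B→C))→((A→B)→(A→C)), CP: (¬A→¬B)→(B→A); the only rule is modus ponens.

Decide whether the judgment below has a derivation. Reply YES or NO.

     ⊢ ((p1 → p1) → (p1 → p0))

Search for a countermodel by truth-table:
  v=00: Γ:[] Δ:[((p1 → p1) → (p1 → p0))=T] refutes=False
  v=01: Γ:[] Δ:[((p1 → p1) → (p1 → p0))=F] refutes=True  ← countermodel

Result: NO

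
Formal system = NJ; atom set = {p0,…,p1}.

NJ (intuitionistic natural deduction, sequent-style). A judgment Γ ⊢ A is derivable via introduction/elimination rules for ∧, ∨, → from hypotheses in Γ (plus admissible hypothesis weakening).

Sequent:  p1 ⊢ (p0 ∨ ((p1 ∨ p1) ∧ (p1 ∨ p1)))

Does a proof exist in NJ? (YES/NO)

Derivation (root first):
[∨I₂] p1 ⊢ (p0 ∨ ((p1 ∨ p1) ∧ (p1 ∨ p1)))
  [∧I] p1 ⊢ ((p1 ∨ p1) ∧ (p1 ∨ p1))
    [∨I₂] p1 ⊢ (p1 ∨ p1)
      [Ax] p1 ⊢ p1
    [∨I₂] p1 ⊢ (p1 ∨ p1)
      [Ax] p1 ⊢ p1

Result: YES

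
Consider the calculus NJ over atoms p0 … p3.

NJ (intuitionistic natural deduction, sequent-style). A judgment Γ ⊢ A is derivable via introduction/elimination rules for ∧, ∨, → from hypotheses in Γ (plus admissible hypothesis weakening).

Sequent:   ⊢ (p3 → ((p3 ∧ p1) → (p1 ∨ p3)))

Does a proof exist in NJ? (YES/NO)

Proof tree:
[→I]  ⊢ (p3 → ((p3 ∧ p1) → (p1 ∨ p3)))
  [→I] p3 ⊢ ((p3 ∧ p1) → (p1 ∨ p3))
    [Wk] p3, (p3 ∧ p1) ⊢ (p1 ∨ p3)
      [∨I₂] p3 ⊢ (p1 ∨ p3)
        [Ax] p3 ⊢ p3

Result: YES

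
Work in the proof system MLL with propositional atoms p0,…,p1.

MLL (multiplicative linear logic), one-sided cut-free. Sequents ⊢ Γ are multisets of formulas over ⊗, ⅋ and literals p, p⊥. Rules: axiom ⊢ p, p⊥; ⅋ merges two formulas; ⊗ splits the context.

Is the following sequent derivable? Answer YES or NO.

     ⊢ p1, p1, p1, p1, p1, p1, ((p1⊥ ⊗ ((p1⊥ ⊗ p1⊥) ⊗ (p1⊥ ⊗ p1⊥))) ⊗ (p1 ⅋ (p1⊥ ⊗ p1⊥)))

Proof tree:
[⊗]  ⊢ p1, p1, p1, p1, p1, p1, ((p1⊥ ⊗ ((p1⊥ ⊗ p1⊥) ⊗ (p1⊥ ⊗ p1⊥))) ⊗ (p1 ⅋ (p1⊥ ⊗ p1⊥)))
  [⊗]  ⊢ p1, p1, p1, p1, p1, (p1⊥ ⊗ ((p1⊥ ⊗ p1⊥) ⊗ (p1⊥ ⊗ p1⊥)))
    [Ax]  ⊢ p1, p1⊥
    [⊗]  ⊢ p1, p1, p1, p1, ((p1⊥ ⊗ p1⊥) ⊗ (p1⊥ ⊗ p1⊥))
      [⊗]  ⊢ p1, p1, (p1⊥ ⊗ p1⊥)
        [Ax]  ⊢ p1, p1⊥
        [Ax]  ⊢ p1, p1⊥
      [⊗]  ⊢ p1, p1, (p1⊥ ⊗ p1⊥)
        [Ax]  ⊢ p1, p1⊥
        [Ax]  ⊢ p1, p1⊥
  [⅋]  ⊢ p1, (p1 ⅋ (p1⊥ ⊗ p1⊥))
    [⊗]  ⊢ p1, p1, (p1⊥ ⊗ p1⊥)
      [Ax]  ⊢ p1, p1⊥
      [Ax]  ⊢ p1, p1⊥

Result: YES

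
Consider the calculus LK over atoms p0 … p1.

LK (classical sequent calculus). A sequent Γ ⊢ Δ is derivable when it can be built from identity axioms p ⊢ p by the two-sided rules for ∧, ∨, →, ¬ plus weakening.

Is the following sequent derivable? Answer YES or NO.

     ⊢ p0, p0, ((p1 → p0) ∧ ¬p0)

Enumerate valuations to refute Γ ⊢ Δ:
  v=00: Γ:[] Δ:[p0=F, p0=F, ((p1 → p0) ∧ ¬p0)=T] refutes=False
  v=01: Γ:[] Δ:[p0=F, p0=F, ((p1 → p0) ∧ ¬p0)=F] refutes=True  ← countermodel

Result: NO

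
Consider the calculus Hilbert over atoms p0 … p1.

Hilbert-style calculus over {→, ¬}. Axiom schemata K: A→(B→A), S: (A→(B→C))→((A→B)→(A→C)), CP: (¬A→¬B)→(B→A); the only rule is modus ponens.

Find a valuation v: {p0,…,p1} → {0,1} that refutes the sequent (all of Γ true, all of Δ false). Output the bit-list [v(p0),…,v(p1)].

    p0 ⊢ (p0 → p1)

Search for a countermodel by truth-table:
  v=00: Γ:[p0=F] Δ:[(p0 → p1)=T] refutes=False
  v=01: Γ:[p0=F] Δ:[(p0 → p1)=T] refutes=False
  v=10: Γ:[p0=T] Δ:[(p0 → p1)=F] refutes=True  ← countermodel

Result: [1, 0]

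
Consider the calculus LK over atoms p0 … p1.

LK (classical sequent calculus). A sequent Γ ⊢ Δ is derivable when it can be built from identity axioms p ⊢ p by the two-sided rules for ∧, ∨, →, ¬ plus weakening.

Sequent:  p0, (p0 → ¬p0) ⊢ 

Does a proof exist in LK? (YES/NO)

Derivation trace:
[→L] p0, (p0 → ¬p0) ⊢ 
  [Ax] p0 ⊢ p0
  [¬L] p0, ¬p0 ⊢ 
    [Ax] p0 ⊢ p0

Result: YES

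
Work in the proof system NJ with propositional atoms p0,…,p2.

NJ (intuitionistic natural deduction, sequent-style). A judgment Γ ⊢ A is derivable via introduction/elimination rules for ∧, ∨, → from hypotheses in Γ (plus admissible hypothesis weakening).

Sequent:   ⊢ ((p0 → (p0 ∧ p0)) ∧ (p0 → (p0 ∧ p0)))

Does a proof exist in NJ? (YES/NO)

Derivation (root first):
[∧I]  ⊢ ((p0 → (p0 ∧ p0)) ∧ (p0 → (p0 ∧ p0)))
  [→I]  ⊢ (p0 → (p0 ∧ p0))
    [∧I] p0 ⊢ (p0 ∧ p0)
      [Ax] p0 ⊢ p0
      [Ax] p0 ⊢ p0
  [→I]  ⊢ (p0 → (p0 ∧ p0))
    [∧I] p0 ⊢ (p0 ∧ p0)
      [Ax] p0 ⊢ p0
      [Ax] p0 ⊢ p0

Result: YES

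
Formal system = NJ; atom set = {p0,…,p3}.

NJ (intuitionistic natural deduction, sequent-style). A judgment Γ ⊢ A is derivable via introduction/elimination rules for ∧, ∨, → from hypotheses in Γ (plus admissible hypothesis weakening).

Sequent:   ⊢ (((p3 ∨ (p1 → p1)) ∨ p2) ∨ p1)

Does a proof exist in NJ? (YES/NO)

Proof tree:
[∨I₁]  ⊢ (((p3 ∨ (p1 → p1)) ∨ p2) ∨ p1)
  [∨I₁]  ⊢ ((p3 ∨ (p1 → p1)) ∨ p2)
    [∨I₂]  ⊢ (p3 ∨ (p1 → p1))
      [→I]  ⊢ (p1 → p1)
        [Ax] p1 ⊢ p1

Result: YES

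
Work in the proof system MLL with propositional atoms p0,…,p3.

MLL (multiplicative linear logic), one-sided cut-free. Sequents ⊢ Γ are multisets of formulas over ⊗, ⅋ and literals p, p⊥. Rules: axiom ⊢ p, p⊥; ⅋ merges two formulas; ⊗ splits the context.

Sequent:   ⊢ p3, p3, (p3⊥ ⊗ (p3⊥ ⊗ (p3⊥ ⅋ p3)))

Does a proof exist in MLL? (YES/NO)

Proof tree:
[⊗]  ⊢ p3, p3, (p3⊥ ⊗ (p3⊥ ⊗ (p3⊥ ⅋ p3)))
  [Ax]  ⊢ p3, p3⊥
  [⊗]  ⊢ p3, (p3⊥ ⊗ (p3⊥ ⅋ p3))
    [Ax]  ⊢ p3, p3⊥
    [⅋]  ⊢ (p3⊥ ⅋ p3)
      [Ax]  ⊢ p3, p3⊥

Result: YES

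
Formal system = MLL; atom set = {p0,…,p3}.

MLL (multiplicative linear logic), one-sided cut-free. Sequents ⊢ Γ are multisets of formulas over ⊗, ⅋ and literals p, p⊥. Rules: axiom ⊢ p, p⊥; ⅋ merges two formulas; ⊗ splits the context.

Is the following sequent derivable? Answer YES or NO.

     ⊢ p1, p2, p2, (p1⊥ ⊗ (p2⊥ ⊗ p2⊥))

Derivation (root first):
[⊗]  ⊢ p1, p2, p2, (p1⊥ ⊗ (p2⊥ ⊗ p2⊥))
  [Ax]  ⊢ p1, p1⊥
  [⊗]  ⊢ p2, p2, (p2⊥ ⊗ p2⊥)
    [Ax]  ⊢ p2, p2⊥
    [Ax]  ⊢ p2, p2⊥

Result: YES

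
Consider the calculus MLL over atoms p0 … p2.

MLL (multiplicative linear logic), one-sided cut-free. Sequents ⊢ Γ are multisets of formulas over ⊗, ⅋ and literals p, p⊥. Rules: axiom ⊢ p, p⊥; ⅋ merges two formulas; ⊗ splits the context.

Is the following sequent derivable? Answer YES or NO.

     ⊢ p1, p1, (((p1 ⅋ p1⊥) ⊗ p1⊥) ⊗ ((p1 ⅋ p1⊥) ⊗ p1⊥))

Derivation trace:
[⊗]  ⊢ p1, p1, (((p1 ⅋ p1⊥) ⊗ p1⊥) ⊗ ((p1 ⅋ p1⊥) ⊗ p1⊥))
  [⊗]  ⊢ p1, ((p1 ⅋ p1⊥) ⊗ p1⊥)
    [⅋]  ⊢ (p1 ⅋ p1⊥)
      [Ax]  ⊢ p1, p1⊥
    [Ax]  ⊢ p1, p1⊥
  [⊗]  ⊢ p1, ((p1 ⅋ p1⊥) ⊗ p1⊥)
    [⅋]  ⊢ (p1 ⅋ p1⊥)
      [Ax]  ⊢ p1, p1⊥
    [Ax]  ⊢ p1, p1⊥

Result: YES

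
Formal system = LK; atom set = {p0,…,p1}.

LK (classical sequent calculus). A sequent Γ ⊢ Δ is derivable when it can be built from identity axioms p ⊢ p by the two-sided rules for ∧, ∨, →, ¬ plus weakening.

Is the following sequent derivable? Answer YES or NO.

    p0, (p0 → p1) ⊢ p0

Derivation trace:
[→L] p0, (p0 → p1) ⊢ p0
  [Ax] p0 ⊢ p0
  [WL] p0, p1 ⊢ p0
    [Ax] p0 ⊢ p0

Result: YES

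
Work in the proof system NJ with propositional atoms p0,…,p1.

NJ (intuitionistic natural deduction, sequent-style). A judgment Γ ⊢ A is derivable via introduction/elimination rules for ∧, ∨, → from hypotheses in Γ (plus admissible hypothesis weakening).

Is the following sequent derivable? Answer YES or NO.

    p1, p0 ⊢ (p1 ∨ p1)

Derivation (root first):
[∨I₂] p1, p0 ⊢ (p1 ∨ p1)
  [Wk] p1, p0 ⊢ p1
    [Ax] p1 ⊢ p1

Result: YES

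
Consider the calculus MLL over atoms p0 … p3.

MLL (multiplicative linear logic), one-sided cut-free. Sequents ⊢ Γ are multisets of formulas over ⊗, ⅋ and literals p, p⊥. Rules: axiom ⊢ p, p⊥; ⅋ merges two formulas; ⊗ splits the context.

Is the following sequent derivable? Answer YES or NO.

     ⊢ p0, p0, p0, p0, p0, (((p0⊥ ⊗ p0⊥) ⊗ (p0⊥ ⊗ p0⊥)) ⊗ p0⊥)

Derivation trace:
[⊗]  ⊢ p0, p0, p0, p0, p0, (((p0⊥ ⊗ p0⊥) ⊗ (p0⊥ ⊗ p0⊥)) ⊗ p0⊥)
  [⊗]  ⊢ p0, p0, p0, p0, ((p0⊥ ⊗ p0⊥) ⊗ (p0⊥ ⊗ p0⊥))
    [⊗]  ⊢ p0, p0, (p0⊥ ⊗ p0⊥)
      [Ax]  ⊢ p0, p0⊥
      [Ax]  ⊢ p0, p0⊥
    [⊗]  ⊢ p0, p0, (p0⊥ ⊗ p0⊥)
      [Ax]  ⊢ p0, p0⊥
      [Ax]  ⊢ p0, p0⊥
  [Ax]  ⊢ p0, p0⊥

Result: YES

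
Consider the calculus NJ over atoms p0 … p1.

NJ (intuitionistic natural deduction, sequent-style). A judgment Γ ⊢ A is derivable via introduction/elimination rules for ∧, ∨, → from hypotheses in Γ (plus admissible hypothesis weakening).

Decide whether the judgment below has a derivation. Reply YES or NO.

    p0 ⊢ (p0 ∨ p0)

Derivation (root first):
[→E] p0 ⊢ (p0 ∨ p0)
  [→I]  ⊢ (p0 → (p0 ∨ p0))
    [∨I₁] p0 ⊢ (p0 ∨ p0)
      [Ax] p0 ⊢ p0
  [Ax] p0 ⊢ p0

Result: YES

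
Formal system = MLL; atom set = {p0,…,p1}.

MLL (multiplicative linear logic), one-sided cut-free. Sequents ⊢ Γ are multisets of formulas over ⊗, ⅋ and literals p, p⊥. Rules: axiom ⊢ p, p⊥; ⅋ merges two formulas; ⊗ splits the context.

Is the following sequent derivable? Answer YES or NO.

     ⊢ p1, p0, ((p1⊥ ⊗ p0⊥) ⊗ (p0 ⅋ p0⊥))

Derivation (root first):
[⊗]  ⊢ p1, p0, ((p1⊥ ⊗ p0⊥) ⊗ (p0 ⅋ p0⊥))
  [⊗]  ⊢ p1, p0, (p1⊥ ⊗ p0⊥)
    [Ax]  ⊢ p1, p1⊥
    [Ax]  ⊢ p0, p0⊥
  [⅋]  ⊢ (p0 ⅋ p0⊥)
    [Ax]  ⊢ p0, p0⊥

Result: YES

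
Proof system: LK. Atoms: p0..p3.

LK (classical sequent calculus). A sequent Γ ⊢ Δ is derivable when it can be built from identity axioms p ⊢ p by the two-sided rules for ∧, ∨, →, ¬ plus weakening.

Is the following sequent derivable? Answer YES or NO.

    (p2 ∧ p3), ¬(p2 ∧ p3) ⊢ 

Derivation (root first):
[¬L] (p2 ∧ p3), ¬(p2 ∧ p3) ⊢ 
  [∧L] (p2 ∧ p3) ⊢ (p2 ∧ p3)
    [∧R] p2, p3 ⊢ (p2 ∧ p3)
      [Ax] p2 ⊢ p2
      [Ax] p3 ⊢ p3

Result: YES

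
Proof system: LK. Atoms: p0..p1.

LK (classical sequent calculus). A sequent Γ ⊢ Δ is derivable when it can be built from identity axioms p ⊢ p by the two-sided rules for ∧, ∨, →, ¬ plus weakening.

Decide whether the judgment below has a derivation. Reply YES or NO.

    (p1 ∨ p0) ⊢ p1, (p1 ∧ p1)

Enumerate valuations to refute Γ ⊢ Δ:
  v=00: Γ:[(p1 ∨ p0)=F] Δ:[p1=F, (p1 ∧ p1)=F] refutes=False
  v=01: Γ:[(p1 ∨ p0)=T] Δ:[p1=T, (p1 ∧ p1)=T] refutes=False
  v=10: Γ:[(p1 ∨ p0)=T] Δ:[p1=F, (p1 ∧ p1)=F] refutes=True  ← countermodel

Result: NO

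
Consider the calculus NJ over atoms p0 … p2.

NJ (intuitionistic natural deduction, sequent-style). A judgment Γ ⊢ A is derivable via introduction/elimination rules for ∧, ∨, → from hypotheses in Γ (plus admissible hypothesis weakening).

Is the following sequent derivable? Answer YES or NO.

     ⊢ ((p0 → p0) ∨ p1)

Derivation (root first):
[∨I₁]  ⊢ ((p0 → p0) ∨ p1)
  [→I]  ⊢ (p0 → p0)
    [Ax] p0 ⊢ p0

Result: YES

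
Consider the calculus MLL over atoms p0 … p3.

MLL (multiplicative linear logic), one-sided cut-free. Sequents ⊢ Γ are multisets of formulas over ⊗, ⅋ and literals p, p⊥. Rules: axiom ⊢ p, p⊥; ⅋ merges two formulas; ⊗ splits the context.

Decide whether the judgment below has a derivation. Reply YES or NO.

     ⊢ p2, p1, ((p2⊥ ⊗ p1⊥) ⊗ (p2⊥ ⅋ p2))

Proof tree:
[⊗]  ⊢ p2, p1, ((p2⊥ ⊗ p1⊥) ⊗ (p2⊥ ⅋ p2))
  [⊗]  ⊢ p2, p1, (p2⊥ ⊗ p1⊥)
    [Ax]  ⊢ p2, p2⊥
    [Ax]  ⊢ p1, p1⊥
  [⅋]  ⊢ (p2⊥ ⅋ p2)
    [Ax]  ⊢ p2, p2⊥

Result: YES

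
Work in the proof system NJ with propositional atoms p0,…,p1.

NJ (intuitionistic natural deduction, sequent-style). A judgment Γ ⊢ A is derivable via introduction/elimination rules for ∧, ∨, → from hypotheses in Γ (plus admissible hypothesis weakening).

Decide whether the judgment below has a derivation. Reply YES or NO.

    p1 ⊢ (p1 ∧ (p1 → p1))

Proof tree:
[∧I] p1 ⊢ (p1 ∧ (p1 → p1))
  [→E] p1 ⊢ p1
    [→I]  ⊢ (p1 → p1)
      [Ax] p1 ⊢ p1
    [Ax] p1 ⊢ p1
  [→I]  ⊢ (p1 → p1)
    [Ax] p1 ⊢ p1

Result: YES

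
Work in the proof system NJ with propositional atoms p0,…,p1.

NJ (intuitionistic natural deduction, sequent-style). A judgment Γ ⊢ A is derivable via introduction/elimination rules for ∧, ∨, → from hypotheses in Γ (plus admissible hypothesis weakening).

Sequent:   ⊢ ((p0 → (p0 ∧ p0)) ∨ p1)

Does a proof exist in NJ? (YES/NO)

Derivation (root first):
[∨I₁]  ⊢ ((p0 → (p0 ∧ p0)) ∨ p1)
  [→I]  ⊢ (p0 → (p0 ∧ p0))
    [∧I] p0 ⊢ (p0 ∧ p0)
      [Ax] p0 ⊢ p0
      [Ax] p0 ⊢ p0

Result: YES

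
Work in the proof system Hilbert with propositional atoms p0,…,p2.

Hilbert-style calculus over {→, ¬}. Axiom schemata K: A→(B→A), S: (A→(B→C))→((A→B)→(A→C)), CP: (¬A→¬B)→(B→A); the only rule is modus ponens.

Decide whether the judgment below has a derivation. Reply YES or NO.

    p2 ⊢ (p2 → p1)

Search for a countermodel by truth-table:
  v=000: Γ:[p2=F] Δ:[(p2 → p1)=T] refutes=False
  v=001: Γ:[p2=T] Δ:[(p2 → p1)=F] refutes=True  ← countermodel

Result: NO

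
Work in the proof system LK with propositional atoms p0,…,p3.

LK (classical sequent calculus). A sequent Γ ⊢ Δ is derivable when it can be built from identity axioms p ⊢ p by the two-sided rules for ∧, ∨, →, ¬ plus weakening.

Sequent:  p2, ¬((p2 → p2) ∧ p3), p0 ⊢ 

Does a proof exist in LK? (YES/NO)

Truth-table refutation:
  v=0000: Γ:[p2=F, ¬((p2 → p2) ∧ p3)=T, p0=F] Δ:[] refutes=False
  v=0001: Γ:[p2=F, ¬((p2 → p2) ∧ p3)=F, p0=F] Δ:[] refutes=False
  v=0010: Γ:[p2=T, ¬((p2 → p2) ∧ p3)=T, p0=F] Δ:[] refutes=False
  v=0011: Γ:[p2=T, ¬((p2 → p2) ∧ p3)=F, p0=F] Δ:[] refutes=False
  v=0100: Γ:[p2=F, ¬((p2 → p2) ∧ p3)=T, p0=F] Δ:[] refutes=False
  v=0101: Γ:[p2=F, ¬((p2 → p2) ∧ p3)=F, p0=F] Δ:[] refutes=False
  v=0110: Γ:[p2=T, ¬((p2 → p2) ∧ p3)=T, p0=F] Δ:[] refutes=False
  v=0111: Γ:[p2=T, ¬((p2 → p2) ∧ p3)=F, p0=F] Δ:[] refutes=False
  v=1000: Γ:[p2=F, ¬((p2 → p2) ∧ p3)=T, p0=T] Δ:[] refutes=False
  v=1001: Γ:[p2=F, ¬((p2 → p2) ∧ p3)=F, p0=T] Δ:[] refutes=False
  v=1010: Γ:[p2=T, ¬((p2 → p2) ∧ p3)=T, p0=T] Δ:[] refutes=True  ← countermodel

Result: NO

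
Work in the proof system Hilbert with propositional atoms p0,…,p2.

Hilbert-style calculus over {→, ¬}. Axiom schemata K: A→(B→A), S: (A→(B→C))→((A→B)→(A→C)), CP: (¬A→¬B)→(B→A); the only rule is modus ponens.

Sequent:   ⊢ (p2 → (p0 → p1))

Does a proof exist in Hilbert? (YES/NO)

Search for a countermodel by truth-table:
  v=000: Γ:[] Δ:[(p2 → (p0 → p1))=T] refutes=False
  v=001: Γ:[] Δ:[(p2 → (p0 → p1))=T] refutes=False
  v=010: Γ:[] Δ:[(p2 → (p0 → p1))=T] refutes=False
  v=011: Γ:[] Δ:[(p2 → (p0 → p1))=T] refutes=False
  v=100: Γ:[] Δ:[(p2 → (p0 → p1))=T] refutes=False
  v=101: Γ:[] Δ:[(p2 → (p0 → p1))=F] refutes=True  ← countermodel

Result: NO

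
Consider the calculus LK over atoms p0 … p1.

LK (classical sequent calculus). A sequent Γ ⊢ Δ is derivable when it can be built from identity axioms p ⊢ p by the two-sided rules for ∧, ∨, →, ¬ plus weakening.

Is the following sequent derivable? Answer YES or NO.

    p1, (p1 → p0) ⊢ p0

Derivation (root first):
[→L] p1, (p1 → p0) ⊢ p0
  [Ax] p1 ⊢ p1
  [WR] p0 ⊢ p0, p0
    [Ax] p0 ⊢ p0

Result: YES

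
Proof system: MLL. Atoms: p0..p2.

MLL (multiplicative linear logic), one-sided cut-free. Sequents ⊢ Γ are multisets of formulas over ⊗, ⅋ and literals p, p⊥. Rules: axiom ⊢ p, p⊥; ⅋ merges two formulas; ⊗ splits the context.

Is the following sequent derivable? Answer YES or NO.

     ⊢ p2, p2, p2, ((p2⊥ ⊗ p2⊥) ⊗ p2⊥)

Proof tree:
[⊗]  ⊢ p2, p2, p2, ((p2⊥ ⊗ p2⊥) ⊗ p2⊥)
  [⊗]  ⊢ p2, p2, (p2⊥ ⊗ p2⊥)
    [Ax]  ⊢ p2, p2⊥
    [Ax]  ⊢ p2, p2⊥
  [Ax]  ⊢ p2, p2⊥

Result: YES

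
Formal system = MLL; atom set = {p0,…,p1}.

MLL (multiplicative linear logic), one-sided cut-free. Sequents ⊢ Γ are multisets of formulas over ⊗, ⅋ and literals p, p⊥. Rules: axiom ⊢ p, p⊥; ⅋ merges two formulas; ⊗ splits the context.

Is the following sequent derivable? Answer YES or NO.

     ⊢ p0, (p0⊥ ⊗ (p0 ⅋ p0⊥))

Proof tree:
[⊗]  ⊢ p0, (p0⊥ ⊗ (p0 ⅋ p0⊥))
  [Ax]  ⊢ p0, p0⊥
  [⅋]  ⊢ (p0 ⅋ p0⊥)
    [Ax]  ⊢ p0, p0⊥

Result: YES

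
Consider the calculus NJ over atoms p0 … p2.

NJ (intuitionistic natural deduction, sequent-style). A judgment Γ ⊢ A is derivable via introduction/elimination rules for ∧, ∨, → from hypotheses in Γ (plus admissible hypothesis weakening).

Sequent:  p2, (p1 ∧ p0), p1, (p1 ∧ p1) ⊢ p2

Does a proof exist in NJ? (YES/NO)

Derivation (root first):
[Wk] p2, (p1 ∧ p0), p1, (p1 ∧ p1) ⊢ p2
  [Wk] p2, (p1 ∧ p0), p1 ⊢ p2
    [Wk] p2, (p1 ∧ p0) ⊢ p2
      [Ax] p2 ⊢ p2

Result: YES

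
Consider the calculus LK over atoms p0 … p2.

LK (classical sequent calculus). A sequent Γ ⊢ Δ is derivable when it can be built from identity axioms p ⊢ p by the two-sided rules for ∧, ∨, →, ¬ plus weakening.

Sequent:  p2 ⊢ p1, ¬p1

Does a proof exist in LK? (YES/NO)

Derivation trace:
[WL] p2 ⊢ p1, ¬p1
  [¬R]  ⊢ p1, ¬p1
    [Ax] p1 ⊢ p1

Result: YES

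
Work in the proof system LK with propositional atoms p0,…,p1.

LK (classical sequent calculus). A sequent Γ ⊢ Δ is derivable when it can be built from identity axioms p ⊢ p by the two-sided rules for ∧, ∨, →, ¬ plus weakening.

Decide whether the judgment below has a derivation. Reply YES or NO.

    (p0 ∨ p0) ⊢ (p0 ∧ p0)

Derivation trace:
[∧R] (p0 ∨ p0) ⊢ (p0 ∧ p0)
  [∨L] (p0 ∨ p0) ⊢ p0
    [Ax] p0 ⊢ p0
    [Ax] p0 ⊢ p0
  [∨L] (p0 ∨ p0) ⊢ p0
    [Ax] p0 ⊢ p0
    [Ax] p0 ⊢ p0

Result: YES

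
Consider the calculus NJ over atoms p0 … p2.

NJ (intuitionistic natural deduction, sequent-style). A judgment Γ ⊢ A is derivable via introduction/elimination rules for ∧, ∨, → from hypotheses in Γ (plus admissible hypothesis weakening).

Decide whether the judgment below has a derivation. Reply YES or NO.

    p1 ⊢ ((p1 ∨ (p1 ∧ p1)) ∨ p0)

Derivation (root first):
[∨I₁] p1 ⊢ ((p1 ∨ (p1 ∧ p1)) ∨ p0)
  [∨I₂] p1 ⊢ (p1 ∨ (p1 ∧ p1))
    [∧I] p1 ⊢ (p1 ∧ p1)
      [Ax] p1 ⊢ p1
      [Ax] p1 ⊢ p1

Result: YES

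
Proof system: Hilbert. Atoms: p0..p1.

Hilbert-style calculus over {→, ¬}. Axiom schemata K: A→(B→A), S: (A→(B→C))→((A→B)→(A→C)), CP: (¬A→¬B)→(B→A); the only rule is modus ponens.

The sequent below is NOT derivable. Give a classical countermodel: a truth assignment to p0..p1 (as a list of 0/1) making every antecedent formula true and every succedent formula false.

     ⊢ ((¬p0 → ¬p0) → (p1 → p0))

Truth-table refutation:
  v=00: Γ:[] Δ:[((¬p0 → ¬p0) → (p1 → p0))=T] refutes=False
  v=01: Γ:[] Δ:[((¬p0 → ¬p0) → (p1 → p0))=F] refutes=True  ← countermodel

Result: [0, 1]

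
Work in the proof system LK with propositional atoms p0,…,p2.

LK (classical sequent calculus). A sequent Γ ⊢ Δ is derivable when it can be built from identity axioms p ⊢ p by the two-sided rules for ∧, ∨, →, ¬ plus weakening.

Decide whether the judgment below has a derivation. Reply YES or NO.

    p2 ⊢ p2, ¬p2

Proof tree:
[¬R] p2 ⊢ p2, ¬p2
  [WL] p2, p2 ⊢ p2
    [Ax] p2 ⊢ p2

Result: YES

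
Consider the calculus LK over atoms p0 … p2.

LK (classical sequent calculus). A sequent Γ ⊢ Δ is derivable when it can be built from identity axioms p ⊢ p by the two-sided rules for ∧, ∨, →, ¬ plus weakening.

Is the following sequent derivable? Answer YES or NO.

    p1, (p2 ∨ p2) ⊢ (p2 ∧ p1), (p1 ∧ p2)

Derivation trace:
[∨L] p1, (p2 ∨ p2) ⊢ (p2 ∧ p1), (p1 ∧ p2)
  [∧R] p1, p2 ⊢ (p2 ∧ p1)
    [Ax] p2 ⊢ p2
    [Ax] p1 ⊢ p1
  [∧R] p1, p2 ⊢ (p1 ∧ p2)
    [Ax] p1 ⊢ p1
    [Ax] p2 ⊢ p2

Result: YES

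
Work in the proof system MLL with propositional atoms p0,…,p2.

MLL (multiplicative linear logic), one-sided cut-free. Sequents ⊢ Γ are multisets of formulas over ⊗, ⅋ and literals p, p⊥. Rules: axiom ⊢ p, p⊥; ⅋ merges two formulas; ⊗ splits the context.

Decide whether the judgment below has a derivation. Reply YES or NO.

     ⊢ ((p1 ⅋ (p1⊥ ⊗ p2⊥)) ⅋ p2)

Derivation trace:
[⅋]  ⊢ ((p1 ⅋ (p1⊥ ⊗ p2⊥)) ⅋ p2)
  [⅋]  ⊢ p2, (p1 ⅋ (p1⊥ ⊗ p2⊥))
    [⊗]  ⊢ p1, p2, (p1⊥ ⊗ p2⊥)
      [Ax]  ⊢ p1, p1⊥
      [Ax]  ⊢ p2, p2⊥

Result: YES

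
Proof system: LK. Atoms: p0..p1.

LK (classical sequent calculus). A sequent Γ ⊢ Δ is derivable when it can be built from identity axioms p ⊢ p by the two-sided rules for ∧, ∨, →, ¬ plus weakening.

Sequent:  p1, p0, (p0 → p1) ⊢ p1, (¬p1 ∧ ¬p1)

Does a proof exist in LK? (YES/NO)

Proof tree:
[→L] p1, p0, (p0 → p1) ⊢ p1, (¬p1 ∧ ¬p1)
  [WL] p0, p1 ⊢ p0
    [Ax] p0 ⊢ p0
  [∧R] p1 ⊢ p1, (¬p1 ∧ ¬p1)
    [WL] p1 ⊢ p1, ¬p1
      [¬R]  ⊢ p1, ¬p1
        [Ax] p1 ⊢ p1
    [¬R]  ⊢ p1, ¬p1
      [Ax] p1 ⊢ p1

Result: YES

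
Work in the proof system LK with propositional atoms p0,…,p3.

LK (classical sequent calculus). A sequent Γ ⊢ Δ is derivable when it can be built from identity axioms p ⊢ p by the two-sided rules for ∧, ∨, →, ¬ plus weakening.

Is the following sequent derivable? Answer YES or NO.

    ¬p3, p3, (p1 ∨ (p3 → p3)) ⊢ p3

Derivation trace:
[∨L] ¬p3, p3, (p1 ∨ (p3 → p3)) ⊢ p3
  [WL] p3, ¬p3, p1 ⊢ 
    [¬L] p3, ¬p3 ⊢ 
      [Ax] p3 ⊢ p3
  [→L] p3, (p3 → p3) ⊢ p3
    [Ax] p3 ⊢ p3
    [Ax] p3 ⊢ p3

Result: YES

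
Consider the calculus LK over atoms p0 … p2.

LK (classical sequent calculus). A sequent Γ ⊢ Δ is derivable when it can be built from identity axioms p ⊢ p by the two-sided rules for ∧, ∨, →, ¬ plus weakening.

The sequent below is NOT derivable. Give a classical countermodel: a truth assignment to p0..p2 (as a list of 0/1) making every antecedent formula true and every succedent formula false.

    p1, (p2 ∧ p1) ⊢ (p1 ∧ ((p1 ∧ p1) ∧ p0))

Search for a countermodel by truth-table:
  v=000: Γ:[p1=F, (p2 ∧ p1)=F] Δ:[(p1 ∧ ((p1 ∧ p1) ∧ p0))=F] refutes=False
  v=001: Γ:[p1=F, (p2 ∧ p1)=F] Δ:[(p1 ∧ ((p1 ∧ p1) ∧ p0))=F] refutes=False
  v=010: Γ:[p1=T, (p2 ∧ p1)=F] Δ:[(p1 ∧ ((p1 ∧ p1) ∧ p0))=F] refutes=False
  v=011: Γ:[p1=T, (p2 ∧ p1)=T] Δ:[(p1 ∧ ((p1 ∧ p1) ∧ p0))=F] refutes=True  ← countermodel

Result: [0, 1, 1]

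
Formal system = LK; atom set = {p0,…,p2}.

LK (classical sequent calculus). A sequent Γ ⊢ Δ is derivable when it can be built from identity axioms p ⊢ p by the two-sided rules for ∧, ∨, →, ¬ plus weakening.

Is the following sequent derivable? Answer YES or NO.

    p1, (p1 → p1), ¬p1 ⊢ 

Derivation trace:
[¬L] p1, (p1 → p1), ¬p1 ⊢ 
  [→L] p1, (p1 → p1) ⊢ p1
    [Ax] p1 ⊢ p1
    [Ax] p1 ⊢ p1

Result: YES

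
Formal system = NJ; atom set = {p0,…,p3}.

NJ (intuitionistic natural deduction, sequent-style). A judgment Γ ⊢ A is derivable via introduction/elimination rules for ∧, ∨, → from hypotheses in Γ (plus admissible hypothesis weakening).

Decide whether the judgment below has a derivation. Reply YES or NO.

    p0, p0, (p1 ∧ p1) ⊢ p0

Derivation (root first):
[Wk] p0, p0, (p1 ∧ p1) ⊢ p0
  [Wk] p0, p0 ⊢ p0
    [Ax] p0 ⊢ p0

Result: YES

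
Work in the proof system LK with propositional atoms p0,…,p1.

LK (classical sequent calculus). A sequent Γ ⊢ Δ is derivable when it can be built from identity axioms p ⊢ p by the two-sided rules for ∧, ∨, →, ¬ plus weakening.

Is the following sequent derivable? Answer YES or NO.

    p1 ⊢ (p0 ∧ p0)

Truth-table refutation:
  v=00: Γ:[p1=F] Δ:[(p0 ∧ p0)=F] refutes=False
  v=01: Γ:[p1=T] Δ:[(p0 ∧ p0)=F] refutes=True  ← countermodel

Result: NO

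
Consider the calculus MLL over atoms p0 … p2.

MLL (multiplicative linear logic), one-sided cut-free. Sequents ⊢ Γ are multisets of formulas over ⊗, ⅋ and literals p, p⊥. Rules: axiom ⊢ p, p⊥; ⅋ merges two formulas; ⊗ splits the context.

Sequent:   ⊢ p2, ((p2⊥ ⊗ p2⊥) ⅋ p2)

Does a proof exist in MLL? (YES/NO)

Derivation (root first):
[⅋]  ⊢ p2, ((p2⊥ ⊗ p2⊥) ⅋ p2)
  [⊗]  ⊢ p2, p2, (p2⊥ ⊗ p2⊥)
    [Ax]  ⊢ p2, p2⊥
    [Ax]  ⊢ p2, p2⊥

Result: YES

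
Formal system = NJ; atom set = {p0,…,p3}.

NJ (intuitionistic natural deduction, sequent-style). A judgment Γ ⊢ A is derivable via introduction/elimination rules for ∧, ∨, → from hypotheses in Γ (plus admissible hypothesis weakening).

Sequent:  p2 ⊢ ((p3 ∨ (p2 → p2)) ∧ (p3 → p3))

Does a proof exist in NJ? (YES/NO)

Proof tree:
[∧I] p2 ⊢ ((p3 ∨ (p2 → p2)) ∧ (p3 → p3))
  [Wk] p2 ⊢ (p3 ∨ (p2 → p2))
    [∨I₂]  ⊢ (p3 ∨ (p2 → p2))
      [→I]  ⊢ (p2 → p2)
        [Ax] p2 ⊢ p2
  [→I]  ⊢ (p3 → p3)
    [Ax] p3 ⊢ p3

Result: YES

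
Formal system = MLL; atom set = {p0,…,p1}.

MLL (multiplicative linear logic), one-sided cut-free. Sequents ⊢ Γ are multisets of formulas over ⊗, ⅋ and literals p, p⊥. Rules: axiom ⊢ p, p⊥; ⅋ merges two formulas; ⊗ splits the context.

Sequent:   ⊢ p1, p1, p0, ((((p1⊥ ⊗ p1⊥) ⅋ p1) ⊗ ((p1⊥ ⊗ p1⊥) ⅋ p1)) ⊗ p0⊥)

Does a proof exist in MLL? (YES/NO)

Derivation trace:
[⊗]  ⊢ p1, p1, p0, ((((p1⊥ ⊗ p1⊥) ⅋ p1) ⊗ ((p1⊥ ⊗ p1⊥) ⅋ p1)) ⊗ p0⊥)
  [⊗]  ⊢ p1, p1, (((p1⊥ ⊗ p1⊥) ⅋ p1) ⊗ ((p1⊥ ⊗ p1⊥) ⅋ p1))
    [⅋]  ⊢ p1, ((p1⊥ ⊗ p1⊥) ⅋ p1)
      [⊗]  ⊢ p1, p1, (p1⊥ ⊗ p1⊥)
        [Ax]  ⊢ p1, p1⊥
        [Ax]  ⊢ p1, p1⊥
    [⅋]  ⊢ p1, ((p1⊥ ⊗ p1⊥) ⅋ p1)
      [⊗]  ⊢ p1, p1, (p1⊥ ⊗ p1⊥)
        [Ax]  ⊢ p1, p1⊥
        [Ax]  ⊢ p1, p1⊥
  [Ax]  ⊢ p0, p0⊥

Result: YES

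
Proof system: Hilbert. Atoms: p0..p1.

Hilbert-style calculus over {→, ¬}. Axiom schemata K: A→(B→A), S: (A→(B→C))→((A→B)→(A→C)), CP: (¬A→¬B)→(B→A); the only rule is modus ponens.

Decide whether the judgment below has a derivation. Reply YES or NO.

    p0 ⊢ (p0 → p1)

Search for a countermodel by truth-table:
  v=00: Γ:[p0=F] Δ:[(p0 → p1)=T] refutes=False
  v=01: Γ:[p0=F] Δ:[(p0 → p1)=T] refutes=False
  v=10: Γ:[p0=T] Δ:[(p0 → p1)=F] refutes=True  ← countermodel

Result: NO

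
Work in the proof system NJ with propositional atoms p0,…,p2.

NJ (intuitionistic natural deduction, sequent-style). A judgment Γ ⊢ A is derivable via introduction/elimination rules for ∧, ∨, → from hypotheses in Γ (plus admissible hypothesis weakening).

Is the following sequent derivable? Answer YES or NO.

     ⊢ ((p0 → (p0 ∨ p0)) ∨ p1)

Derivation (root first):
[∨I₁]  ⊢ ((p0 → (p0 ∨ p0)) ∨ p1)
  [→I]  ⊢ (p0 → (p0 ∨ p0))
    [∨I₁] p0 ⊢ (p0 ∨ p0)
      [Ax] p0 ⊢ p0

Result: YES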